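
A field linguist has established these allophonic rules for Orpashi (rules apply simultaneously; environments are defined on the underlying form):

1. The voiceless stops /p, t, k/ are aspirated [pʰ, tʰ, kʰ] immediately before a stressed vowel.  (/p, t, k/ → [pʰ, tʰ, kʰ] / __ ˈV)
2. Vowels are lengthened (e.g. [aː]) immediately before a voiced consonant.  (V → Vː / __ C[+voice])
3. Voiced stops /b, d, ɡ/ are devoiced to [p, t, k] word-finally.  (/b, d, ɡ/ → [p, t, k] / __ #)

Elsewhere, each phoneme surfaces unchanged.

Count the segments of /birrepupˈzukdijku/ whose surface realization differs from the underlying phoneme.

Segments that undergo a rule: /i/ → [iː] (rule 2); /i/ → [iː] (rule 2).
All other segments surface unchanged.

2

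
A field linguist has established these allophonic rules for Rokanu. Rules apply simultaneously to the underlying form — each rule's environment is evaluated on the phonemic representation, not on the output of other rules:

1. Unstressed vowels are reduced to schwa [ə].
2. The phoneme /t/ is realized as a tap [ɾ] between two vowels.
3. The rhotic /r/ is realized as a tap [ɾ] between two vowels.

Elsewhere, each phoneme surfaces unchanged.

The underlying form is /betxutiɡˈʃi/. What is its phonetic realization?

/b/ — not in any rule's target class → [b].
/e/ (between /b/ and /t/) occurs in an unstressed syllable → [ə] by rule 1.
/t/ (between /e/ and /x/) fails the environment for rule 2, so it stays [t].
/x/ — not in any rule's target class → [x].
/u/ (between /x/ and /t/): in an unstressed syllable, so rule 1 applies → [ə].
/t/ — between /u/ and /i/, between two vowels — surfaces as [ɾ] (rule 2).
/i/ meets the environment for rule 1 (in an unstressed syllable) → [ə].
/ɡ/ — not in any rule's target class → [ɡ].
/ʃ/ stays [ʃ].
/i/ (word-final): rule 1 targets it, but not in an unstressed syllable → unchanged [i].

[bətxəɾəɡˈʃi]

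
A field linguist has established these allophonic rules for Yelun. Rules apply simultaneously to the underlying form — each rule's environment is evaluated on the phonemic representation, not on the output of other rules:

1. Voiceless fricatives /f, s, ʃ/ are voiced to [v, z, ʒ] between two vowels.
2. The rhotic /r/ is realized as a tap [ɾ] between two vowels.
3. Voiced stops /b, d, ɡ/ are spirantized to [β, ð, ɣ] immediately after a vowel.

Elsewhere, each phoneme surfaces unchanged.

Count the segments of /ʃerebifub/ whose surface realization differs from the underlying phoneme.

4

Segments that undergo a rule: /r/ → [ɾ] (rule 2); /b/ → [β] (rule 3); /f/ → [v] (rule 1); /b/ → [β] (rule 3).
All other segments surface unchanged.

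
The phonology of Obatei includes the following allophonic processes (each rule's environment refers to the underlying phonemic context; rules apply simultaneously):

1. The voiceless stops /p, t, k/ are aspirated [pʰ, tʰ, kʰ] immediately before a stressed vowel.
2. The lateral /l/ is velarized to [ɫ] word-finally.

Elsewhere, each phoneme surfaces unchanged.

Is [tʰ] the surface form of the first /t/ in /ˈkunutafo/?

No

/t/ — between /u/ and /a/; rule 1 does not apply here → [t].
The actual realization is [t], not [tʰ].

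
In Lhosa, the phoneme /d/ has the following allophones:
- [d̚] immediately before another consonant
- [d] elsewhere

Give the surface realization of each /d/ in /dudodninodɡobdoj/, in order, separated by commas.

[d], [d], [d̚], [d̚], [d]

Occurrence 1 (position 1): no conditioning environment matches → elsewhere allophone [d].
Occurrence 2 (position 3): no conditioning environment matches → elsewhere allophone [d].
Occurrence 3 (position 5): immediately before another consonant → [d̚].
Occurrence 4 (position 10): immediately before another consonant → [d̚].
Occurrence 5 (position 14): no conditioning environment matches → elsewhere allophone [d].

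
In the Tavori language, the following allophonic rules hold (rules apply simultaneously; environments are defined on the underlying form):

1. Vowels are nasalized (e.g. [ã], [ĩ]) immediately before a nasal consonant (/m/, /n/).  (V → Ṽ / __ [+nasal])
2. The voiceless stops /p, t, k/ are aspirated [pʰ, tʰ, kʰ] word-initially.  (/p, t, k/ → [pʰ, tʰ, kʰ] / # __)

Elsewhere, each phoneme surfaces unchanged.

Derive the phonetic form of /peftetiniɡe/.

/p/ (word-initial): word-initially, so rule 2 applies → [pʰ].
/e/ — between /p/ and /f/; rule 1 does not apply here → [e].
/t/ (between /f/ and /e/) is in the target of rule 2 but the environment (word-initially) is not met → [t].
/e/ — between /t/ and /t/; rule 1 does not apply here → [e].
/t/ (between /e/ and /i/) is in the target of rule 2 but the environment (word-initially) is not met → [t].
/i/ (between /t/ and /n/): before a nasal consonant, so rule 1 applies → [ĩ].
/i/ (between /n/ and /ɡ/) fails the environment for rule 1, so it stays [i].
/e/ (word-final) fails the environment for rule 1, so it stays [e].

[pʰeftetĩniɡe]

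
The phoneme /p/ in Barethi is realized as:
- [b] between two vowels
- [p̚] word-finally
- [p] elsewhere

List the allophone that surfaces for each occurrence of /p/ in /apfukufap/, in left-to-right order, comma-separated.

[p], [p̚]

Occurrence 1 (position 2): no conditioning environment matches → elsewhere allophone [p].
Occurrence 2 (position 9): word-finally → [p̚].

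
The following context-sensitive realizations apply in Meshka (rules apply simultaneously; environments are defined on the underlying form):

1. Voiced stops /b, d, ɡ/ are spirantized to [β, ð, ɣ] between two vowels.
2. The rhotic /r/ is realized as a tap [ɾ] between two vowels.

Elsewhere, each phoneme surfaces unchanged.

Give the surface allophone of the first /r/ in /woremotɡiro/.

/r/ meets the environment for rule 2 (between two vowels) → [ɾ].

[ɾ]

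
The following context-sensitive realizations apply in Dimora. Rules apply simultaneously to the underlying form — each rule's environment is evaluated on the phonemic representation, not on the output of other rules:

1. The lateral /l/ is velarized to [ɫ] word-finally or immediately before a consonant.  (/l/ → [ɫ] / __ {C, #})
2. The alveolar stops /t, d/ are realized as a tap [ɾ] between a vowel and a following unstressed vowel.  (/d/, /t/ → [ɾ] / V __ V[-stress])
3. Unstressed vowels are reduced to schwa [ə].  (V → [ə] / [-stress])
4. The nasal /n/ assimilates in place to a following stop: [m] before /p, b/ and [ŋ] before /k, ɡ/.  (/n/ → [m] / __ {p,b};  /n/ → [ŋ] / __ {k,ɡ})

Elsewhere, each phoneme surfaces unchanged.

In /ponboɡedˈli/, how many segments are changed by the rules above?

4

Segments that undergo a rule: /o/ → [ə] (rule 3); /n/ → [m] (rule 4); /o/ → [ə] (rule 3); /e/ → [ə] (rule 3).
All other segments surface unchanged.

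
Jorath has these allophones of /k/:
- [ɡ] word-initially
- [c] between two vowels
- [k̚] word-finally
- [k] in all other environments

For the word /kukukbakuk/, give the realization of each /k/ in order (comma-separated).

Occurrence 1 (position 1): word-initially → [ɡ].
Occurrence 2 (position 3): between two vowels → [c].
Occurrence 3 (position 5): no conditioning environment matches → elsewhere allophone [k].
Occurrence 4 (position 8): between two vowels → [c].
Occurrence 5 (position 10): word-finally → [k̚].

[ɡ], [c], [k], [c], [k̚]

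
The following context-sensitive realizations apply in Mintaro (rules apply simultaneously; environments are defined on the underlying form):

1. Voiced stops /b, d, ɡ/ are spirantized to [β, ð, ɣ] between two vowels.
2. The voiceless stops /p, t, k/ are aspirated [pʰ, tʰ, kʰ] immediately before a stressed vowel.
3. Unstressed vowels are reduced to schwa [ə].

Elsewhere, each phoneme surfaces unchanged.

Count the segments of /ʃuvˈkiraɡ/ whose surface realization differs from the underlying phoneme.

3

Segments that undergo a rule: /u/ → [ə] (rule 3); /k/ → [kʰ] (rule 2); /a/ → [ə] (rule 3).
All other segments surface unchanged.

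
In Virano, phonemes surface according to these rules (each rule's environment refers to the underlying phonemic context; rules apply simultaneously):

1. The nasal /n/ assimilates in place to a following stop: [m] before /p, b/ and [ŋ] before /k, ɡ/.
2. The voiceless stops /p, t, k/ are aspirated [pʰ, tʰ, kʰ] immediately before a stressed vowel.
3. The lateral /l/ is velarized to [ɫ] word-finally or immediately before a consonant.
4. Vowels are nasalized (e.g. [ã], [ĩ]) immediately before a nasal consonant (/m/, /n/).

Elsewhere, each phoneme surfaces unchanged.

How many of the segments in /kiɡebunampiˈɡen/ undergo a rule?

Segments that undergo a rule: /u/ → [ũ] (rule 4); /a/ → [ã] (rule 4); /e/ → [ẽ] (rule 4).
All other segments surface unchanged.

3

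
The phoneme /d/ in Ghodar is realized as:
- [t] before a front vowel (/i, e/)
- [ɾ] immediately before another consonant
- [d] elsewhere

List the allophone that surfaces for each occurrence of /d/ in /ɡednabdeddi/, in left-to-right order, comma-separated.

Occurrence 1 (position 3): immediately before another consonant → [ɾ].
Occurrence 2 (position 7): before a front vowel (/i, e/) → [t].
Occurrence 3 (position 9): immediately before another consonant → [ɾ].
Occurrence 4 (position 10): before a front vowel (/i, e/) → [t].

[ɾ], [t], [ɾ], [t]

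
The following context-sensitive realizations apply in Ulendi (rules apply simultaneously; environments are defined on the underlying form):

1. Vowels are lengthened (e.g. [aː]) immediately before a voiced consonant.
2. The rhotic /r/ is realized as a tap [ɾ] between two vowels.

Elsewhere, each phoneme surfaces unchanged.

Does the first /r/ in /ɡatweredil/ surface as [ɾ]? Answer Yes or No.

/r/ — between /e/ and /e/, between two vowels — surfaces as [ɾ] (rule 2).
The actual realization is [ɾ], which matches [ɾ].

Yes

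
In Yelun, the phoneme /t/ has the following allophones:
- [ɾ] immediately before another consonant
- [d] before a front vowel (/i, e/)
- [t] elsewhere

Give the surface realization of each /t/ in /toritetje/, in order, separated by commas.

Occurrence 1 (position 1): no conditioning environment matches → elsewhere allophone [t].
Occurrence 2 (position 5): before a front vowel (/i, e/) → [d].
Occurrence 3 (position 7): immediately before another consonant → [ɾ].

[t], [d], [ɾ]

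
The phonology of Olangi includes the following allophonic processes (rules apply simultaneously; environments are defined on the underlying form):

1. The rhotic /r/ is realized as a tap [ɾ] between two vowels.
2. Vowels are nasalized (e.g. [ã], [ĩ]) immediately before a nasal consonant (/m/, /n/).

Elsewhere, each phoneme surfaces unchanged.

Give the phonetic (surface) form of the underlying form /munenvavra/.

/m/ stays [m].
Rule 2 applies to /u/ (between /m/ and /n/: before a nasal consonant) → [ũ].
/n/ stays [n].
/e/ (between /n/ and /n/) occurs before a nasal consonant → [ẽ] by rule 2.
/n/ (between /e/ and /v/): no rule targets it → [n].
/v/ stays [v].
/a/ — between /v/ and /v/; rule 2 does not apply here → [a].
/v/ (between /a/ and /r/): no rule targets it → [v].
/r/ (between /v/ and /a/) is in the target of rule 1 but the environment (between two vowels) is not met → [r].
/a/ (word-final): rule 2 targets it, but not before a nasal consonant → unchanged [a].

[mũnẽnvavra]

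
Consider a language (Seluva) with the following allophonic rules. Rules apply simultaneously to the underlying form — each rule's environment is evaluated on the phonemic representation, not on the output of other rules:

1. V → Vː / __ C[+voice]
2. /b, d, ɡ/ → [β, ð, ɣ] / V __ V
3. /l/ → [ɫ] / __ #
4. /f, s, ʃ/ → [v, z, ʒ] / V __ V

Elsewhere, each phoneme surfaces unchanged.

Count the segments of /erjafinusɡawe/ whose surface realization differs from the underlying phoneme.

Segments that undergo a rule: /e/ → [eː] (rule 1); /f/ → [v] (rule 4); /i/ → [iː] (rule 1); /a/ → [aː] (rule 1).
All other segments surface unchanged.

4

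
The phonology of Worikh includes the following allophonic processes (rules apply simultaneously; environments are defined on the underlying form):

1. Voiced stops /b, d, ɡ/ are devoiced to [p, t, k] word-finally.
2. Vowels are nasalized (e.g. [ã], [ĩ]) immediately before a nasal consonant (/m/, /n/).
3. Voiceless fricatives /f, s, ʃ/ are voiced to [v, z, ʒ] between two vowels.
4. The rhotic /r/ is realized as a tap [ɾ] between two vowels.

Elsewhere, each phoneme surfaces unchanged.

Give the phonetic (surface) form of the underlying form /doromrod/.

[doɾõmrot]

/d/ — word-initial; rule 1 does not apply here → [d].
/o/ — between /d/ and /r/; rule 2 does not apply here → [o].
/r/ (between /o/ and /o/) occurs between two vowels → [ɾ] by rule 4.
/o/ meets the environment for rule 2 (before a nasal consonant) → [õ].
/m/ (between /o/ and /r/): no rule targets it → [m].
/r/ (between /m/ and /o/) fails the environment for rule 4, so it stays [r].
/o/ (between /r/ and /d/): rule 2 targets it, but not before a nasal consonant → unchanged [o].
Rule 1 applies to /d/ (word-final: word-finally) → [t].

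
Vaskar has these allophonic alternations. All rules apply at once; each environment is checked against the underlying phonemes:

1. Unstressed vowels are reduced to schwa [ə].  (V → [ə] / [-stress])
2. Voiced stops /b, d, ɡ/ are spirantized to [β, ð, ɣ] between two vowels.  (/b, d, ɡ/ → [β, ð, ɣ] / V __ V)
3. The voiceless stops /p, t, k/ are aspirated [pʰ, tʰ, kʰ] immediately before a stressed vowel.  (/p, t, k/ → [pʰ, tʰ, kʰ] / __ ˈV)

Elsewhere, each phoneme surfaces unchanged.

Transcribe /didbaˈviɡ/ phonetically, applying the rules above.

[dədbəˈviɡ]

/d/ — word-initial; rule 2 does not apply here → [d].
/i/ (between /d/ and /d/): in an unstressed syllable, so rule 1 applies → [ə].
/d/ (between /i/ and /b/) fails the environment for rule 2, so it stays [d].
/b/ (between /d/ and /a/) fails the environment for rule 2, so it stays [b].
/a/ meets the environment for rule 1 (in an unstressed syllable) → [ə].
/v/ (between /a/ and /i/) is unaffected → [v].
/i/ (between /v/ and /ɡ/) fails the environment for rule 1, so it stays [i].
/ɡ/ (word-final): rule 2 targets it, but not between two vowels → unchanged [ɡ].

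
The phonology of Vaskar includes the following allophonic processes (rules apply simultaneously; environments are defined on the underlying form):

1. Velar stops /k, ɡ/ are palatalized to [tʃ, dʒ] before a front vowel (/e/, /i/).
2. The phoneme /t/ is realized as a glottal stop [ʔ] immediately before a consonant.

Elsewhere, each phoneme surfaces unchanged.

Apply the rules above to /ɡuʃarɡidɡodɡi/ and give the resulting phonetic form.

[ɡuʃardʒidɡoddʒi]

/ɡ/ — word-initial; rule 1 does not apply here → [ɡ].
/u/ (between /ɡ/ and /ʃ/): no rule targets it → [u].
/ʃ/ (between /u/ and /a/): no rule targets it → [ʃ].
/a/ (between /ʃ/ and /r/) is unaffected → [a].
/r/ stays [r].
/ɡ/ (between /r/ and /i/): before a front vowel, so rule 1 applies → [dʒ].
/i/ (between /ɡ/ and /d/): no rule targets it → [i].
/d/ stays [d].
/ɡ/ (between /d/ and /o/) is in the target of rule 1 but the environment (before a front vowel) is not met → [ɡ].
/o/ — not in any rule's target class → [o].
/d/ stays [d].
/ɡ/ (between /d/ and /i/) occurs before a front vowel → [dʒ] by rule 1.
/i/ stays [i].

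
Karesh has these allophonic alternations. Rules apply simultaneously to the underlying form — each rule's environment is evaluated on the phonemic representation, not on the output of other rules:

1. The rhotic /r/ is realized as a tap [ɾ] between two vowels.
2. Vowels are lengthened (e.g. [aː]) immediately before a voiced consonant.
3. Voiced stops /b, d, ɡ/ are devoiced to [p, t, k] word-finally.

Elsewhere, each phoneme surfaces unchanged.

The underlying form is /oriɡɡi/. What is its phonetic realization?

/o/ (word-initial): before a voiced consonant, so rule 2 applies → [oː].
/r/ (between /o/ and /i/): between two vowels, so rule 1 applies → [ɾ].
/i/ (between /r/ and /ɡ/) occurs before a voiced consonant → [iː] by rule 2.
/ɡ/ (between /i/ and /ɡ/) is in the target of rule 3 but the environment (word-finally) is not met → [ɡ].
/ɡ/ — between /ɡ/ and /i/; rule 3 does not apply here → [ɡ].
/i/ — word-final; rule 2 does not apply here → [i].

[oːɾiːɡɡi]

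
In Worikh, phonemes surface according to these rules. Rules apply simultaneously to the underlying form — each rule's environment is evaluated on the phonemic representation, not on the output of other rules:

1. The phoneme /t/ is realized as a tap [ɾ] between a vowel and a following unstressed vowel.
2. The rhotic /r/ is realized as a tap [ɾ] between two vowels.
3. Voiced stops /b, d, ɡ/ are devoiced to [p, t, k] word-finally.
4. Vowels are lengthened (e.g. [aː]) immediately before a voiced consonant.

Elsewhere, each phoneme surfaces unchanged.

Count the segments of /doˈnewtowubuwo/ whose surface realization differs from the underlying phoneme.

Segments that undergo a rule: /o/ → [oː] (rule 4); /e/ → [eː] (rule 4); /o/ → [oː] (rule 4); /u/ → [uː] (rule 4); /u/ → [uː] (rule 4).
All other segments surface unchanged.

5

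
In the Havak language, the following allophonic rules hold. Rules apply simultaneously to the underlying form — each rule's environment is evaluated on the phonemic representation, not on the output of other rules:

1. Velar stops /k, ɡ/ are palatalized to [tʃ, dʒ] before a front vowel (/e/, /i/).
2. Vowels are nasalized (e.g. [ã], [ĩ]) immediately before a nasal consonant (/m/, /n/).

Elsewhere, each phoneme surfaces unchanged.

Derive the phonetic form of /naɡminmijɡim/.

/a/ (between /n/ and /ɡ/) fails the environment for rule 2, so it stays [a].
/ɡ/ (between /a/ and /m/) is in the target of rule 1 but the environment (before a front vowel) is not met → [ɡ].
/i/ — between /m/ and /n/, before a nasal consonant — surfaces as [ĩ] (rule 2).
/i/ — between /m/ and /j/; rule 2 does not apply here → [i].
/ɡ/ (between /j/ and /i/): before a front vowel, so rule 1 applies → [dʒ].
/i/ (between /ɡ/ and /m/): before a nasal consonant, so rule 2 applies → [ĩ].

[naɡmĩnmijdʒĩm]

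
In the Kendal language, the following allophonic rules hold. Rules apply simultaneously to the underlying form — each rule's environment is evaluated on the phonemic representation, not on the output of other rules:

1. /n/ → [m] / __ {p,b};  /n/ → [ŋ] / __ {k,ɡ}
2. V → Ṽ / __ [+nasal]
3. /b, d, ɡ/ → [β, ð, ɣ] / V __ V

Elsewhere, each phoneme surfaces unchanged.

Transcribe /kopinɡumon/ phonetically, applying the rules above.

[kopĩŋɡũmõn]

/o/ (between /k/ and /p/) is in the target of rule 2 but the environment (before a nasal consonant) is not met → [o].
Rule 2 applies to /i/ (between /p/ and /n/: before a nasal consonant) → [ĩ].
/n/ (between /i/ and /ɡ/) occurs before a labial or velar stop → [ŋ] by rule 1.
/ɡ/ — between /n/ and /u/; rule 3 does not apply here → [ɡ].
/u/ (between /ɡ/ and /m/): before a nasal consonant, so rule 2 applies → [ũ].
/o/ meets the environment for rule 2 (before a nasal consonant) → [õ].
/n/ (word-final) is in the target of rule 1 but the environment (before a labial or velar stop) is not met → [n].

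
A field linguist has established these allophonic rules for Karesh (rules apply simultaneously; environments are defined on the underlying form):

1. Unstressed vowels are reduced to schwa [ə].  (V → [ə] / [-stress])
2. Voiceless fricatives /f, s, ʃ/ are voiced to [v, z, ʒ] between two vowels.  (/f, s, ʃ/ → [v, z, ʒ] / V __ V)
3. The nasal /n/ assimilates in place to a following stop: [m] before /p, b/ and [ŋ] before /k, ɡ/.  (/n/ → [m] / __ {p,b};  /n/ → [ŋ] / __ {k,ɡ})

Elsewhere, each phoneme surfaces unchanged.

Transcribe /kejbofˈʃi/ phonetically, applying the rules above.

/k/ — not in any rule's target class → [k].
/e/ (between /k/ and /j/) occurs in an unstressed syllable → [ə] by rule 1.
/j/ — not in any rule's target class → [j].
/b/ stays [b].
Rule 1 applies to /o/ (between /b/ and /f/: in an unstressed syllable) → [ə].
/f/ — between /o/ and /ʃ/; rule 2 does not apply here → [f].
/ʃ/ (between /f/ and /i/) fails the environment for rule 2, so it stays [ʃ].
/i/ (word-final) fails the environment for rule 1, so it stays [i].

[kəjbəfˈʃi]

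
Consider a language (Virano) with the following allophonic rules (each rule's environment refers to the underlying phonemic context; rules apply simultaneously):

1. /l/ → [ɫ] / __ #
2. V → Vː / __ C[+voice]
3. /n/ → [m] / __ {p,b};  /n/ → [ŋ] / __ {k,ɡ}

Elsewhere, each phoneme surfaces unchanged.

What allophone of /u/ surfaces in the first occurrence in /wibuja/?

[uː]

/u/ (between /b/ and /j/): before a voiced consonant, so rule 2 applies → [uː].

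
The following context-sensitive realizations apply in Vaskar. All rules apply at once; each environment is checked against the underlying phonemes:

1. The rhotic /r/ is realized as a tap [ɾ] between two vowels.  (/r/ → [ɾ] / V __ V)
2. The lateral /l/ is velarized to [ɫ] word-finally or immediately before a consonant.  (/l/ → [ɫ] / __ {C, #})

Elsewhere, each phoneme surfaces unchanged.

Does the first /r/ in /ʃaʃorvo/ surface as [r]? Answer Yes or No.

/r/ (between /o/ and /v/): rule 1 targets it, but not between two vowels → unchanged [r].
The actual realization is [r], which matches [r].

Yes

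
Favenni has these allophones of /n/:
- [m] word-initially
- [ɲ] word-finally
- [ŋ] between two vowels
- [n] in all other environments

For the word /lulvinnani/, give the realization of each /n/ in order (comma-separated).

Occurrence 1 (position 6): no conditioning environment matches → elsewhere allophone [n].
Occurrence 2 (position 7): no conditioning environment matches → elsewhere allophone [n].
Occurrence 3 (position 9): between two vowels → [ŋ].

[n], [n], [ŋ]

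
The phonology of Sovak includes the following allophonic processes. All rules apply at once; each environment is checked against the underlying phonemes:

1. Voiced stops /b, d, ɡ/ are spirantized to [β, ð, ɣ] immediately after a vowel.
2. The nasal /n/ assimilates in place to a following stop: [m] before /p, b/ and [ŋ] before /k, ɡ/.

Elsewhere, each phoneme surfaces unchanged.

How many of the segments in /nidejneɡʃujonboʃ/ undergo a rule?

3

Segments that undergo a rule: /d/ → [ð] (rule 1); /ɡ/ → [ɣ] (rule 1); /n/ → [m] (rule 2).
All other segments surface unchanged.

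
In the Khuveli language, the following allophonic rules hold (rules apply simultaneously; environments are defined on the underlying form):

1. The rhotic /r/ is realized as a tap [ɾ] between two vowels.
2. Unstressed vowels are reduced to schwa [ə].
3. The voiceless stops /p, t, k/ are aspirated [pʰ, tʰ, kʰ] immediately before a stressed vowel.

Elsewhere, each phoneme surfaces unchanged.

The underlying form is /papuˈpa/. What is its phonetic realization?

[pəpəˈpʰa]

/p/ — word-initial; rule 3 does not apply here → [p].
Rule 2 applies to /a/ (between /p/ and /p/: in an unstressed syllable) → [ə].
/p/ (between /a/ and /u/): rule 3 targets it, but not immediately before a stressed vowel → unchanged [p].
Rule 2 applies to /u/ (between /p/ and /p/: in an unstressed syllable) → [ə].
/p/ — between /u/ and /a/, immediately before a stressed vowel — surfaces as [pʰ] (rule 3).
/a/ (word-final): rule 2 targets it, but not in an unstressed syllable → unchanged [a].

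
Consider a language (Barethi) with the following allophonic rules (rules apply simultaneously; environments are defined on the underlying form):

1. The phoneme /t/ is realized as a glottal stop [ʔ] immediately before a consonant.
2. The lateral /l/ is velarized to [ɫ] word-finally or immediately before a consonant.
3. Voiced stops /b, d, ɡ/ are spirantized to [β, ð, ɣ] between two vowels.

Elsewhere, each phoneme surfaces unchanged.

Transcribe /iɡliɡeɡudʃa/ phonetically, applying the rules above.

[iɡliɣeɣudʃa]

/i/ — not in any rule's target class → [i].
/ɡ/ (between /i/ and /l/) fails the environment for rule 3, so it stays [ɡ].
/l/ (between /ɡ/ and /i/): rule 2 targets it, but not word-finally or immediately before a consonant → unchanged [l].
/i/ stays [i].
/ɡ/ (between /i/ and /e/): between two vowels, so rule 3 applies → [ɣ].
/e/ (between /ɡ/ and /ɡ/): no rule targets it → [e].
/ɡ/ meets the environment for rule 3 (between two vowels) → [ɣ].
/u/ stays [u].
/d/ (between /u/ and /ʃ/) is in the target of rule 3 but the environment (between two vowels) is not met → [d].
/ʃ/ (between /d/ and /a/): no rule targets it → [ʃ].
/a/ (word-final) is unaffected → [a].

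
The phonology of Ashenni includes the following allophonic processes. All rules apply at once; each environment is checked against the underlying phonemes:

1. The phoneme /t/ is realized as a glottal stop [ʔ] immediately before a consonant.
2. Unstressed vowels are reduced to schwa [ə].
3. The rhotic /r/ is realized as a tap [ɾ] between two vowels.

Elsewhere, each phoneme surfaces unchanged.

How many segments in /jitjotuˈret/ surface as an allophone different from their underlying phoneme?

Segments that undergo a rule: /i/ → [ə] (rule 2); /t/ → [ʔ] (rule 1); /o/ → [ə] (rule 2); /u/ → [ə] (rule 2); /r/ → [ɾ] (rule 3).
All other segments surface unchanged.

5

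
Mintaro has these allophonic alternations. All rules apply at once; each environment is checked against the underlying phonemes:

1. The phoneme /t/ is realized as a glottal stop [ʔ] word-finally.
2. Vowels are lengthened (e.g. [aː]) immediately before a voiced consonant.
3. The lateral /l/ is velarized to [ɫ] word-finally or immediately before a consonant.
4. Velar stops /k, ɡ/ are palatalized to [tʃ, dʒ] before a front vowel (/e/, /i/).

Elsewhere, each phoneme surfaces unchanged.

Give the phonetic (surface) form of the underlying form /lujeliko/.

/l/ (word-initial) is in the target of rule 3 but the environment (word-finally or immediately before a consonant) is not met → [l].
/u/ (between /l/ and /j/) occurs before a voiced consonant → [uː] by rule 2.
/j/ — not in any rule's target class → [j].
Rule 2 applies to /e/ (between /j/ and /l/: before a voiced consonant) → [eː].
/l/ (between /e/ and /i/) fails the environment for rule 3, so it stays [l].
/i/ (between /l/ and /k/): rule 2 targets it, but not before a voiced consonant → unchanged [i].
/k/ (between /i/ and /o/) is in the target of rule 4 but the environment (before a front vowel) is not met → [k].
/o/ (word-final): rule 2 targets it, but not before a voiced consonant → unchanged [o].

[luːjeːliko]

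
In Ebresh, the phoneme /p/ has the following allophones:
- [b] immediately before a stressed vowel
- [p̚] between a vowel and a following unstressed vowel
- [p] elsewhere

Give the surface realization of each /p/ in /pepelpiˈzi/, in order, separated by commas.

Occurrence 1 (position 1): no conditioning environment matches → elsewhere allophone [p].
Occurrence 2 (position 3): between a vowel and a following unstressed vowel → [p̚].
Occurrence 3 (position 6): no conditioning environment matches → elsewhere allophone [p].

[p], [p̚], [p]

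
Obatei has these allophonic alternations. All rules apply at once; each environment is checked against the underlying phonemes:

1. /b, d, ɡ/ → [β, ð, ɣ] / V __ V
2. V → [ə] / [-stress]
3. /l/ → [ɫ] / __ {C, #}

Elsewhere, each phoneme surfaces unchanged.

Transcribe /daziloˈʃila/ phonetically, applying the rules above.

[dəzələˈʃilə]

/d/ (word-initial) fails the environment for rule 1, so it stays [d].
/a/ (between /d/ and /z/): in an unstressed syllable, so rule 2 applies → [ə].
/i/ (between /z/ and /l/): in an unstressed syllable, so rule 2 applies → [ə].
/l/ (between /i/ and /o/): rule 3 targets it, but not word-finally or immediately before a consonant → unchanged [l].
/o/ (between /l/ and /ʃ/): in an unstressed syllable, so rule 2 applies → [ə].
/i/ (between /ʃ/ and /l/) fails the environment for rule 2, so it stays [i].
/l/ (between /i/ and /a/): rule 3 targets it, but not word-finally or immediately before a consonant → unchanged [l].
Rule 2 applies to /a/ (word-final: in an unstressed syllable) → [ə].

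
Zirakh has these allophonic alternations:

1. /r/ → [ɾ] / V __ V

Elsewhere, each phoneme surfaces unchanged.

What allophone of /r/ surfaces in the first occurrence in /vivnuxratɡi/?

[r]

/r/ (between /x/ and /a/) fails the environment for rule 1, so it stays [r].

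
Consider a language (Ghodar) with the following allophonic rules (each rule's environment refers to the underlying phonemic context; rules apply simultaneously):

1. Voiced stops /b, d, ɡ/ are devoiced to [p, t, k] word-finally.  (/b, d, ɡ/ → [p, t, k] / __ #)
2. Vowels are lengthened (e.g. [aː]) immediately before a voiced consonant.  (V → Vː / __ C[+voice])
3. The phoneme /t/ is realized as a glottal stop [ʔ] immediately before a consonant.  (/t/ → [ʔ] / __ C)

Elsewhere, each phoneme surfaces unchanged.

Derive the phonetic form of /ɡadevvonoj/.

/ɡ/ (word-initial) is in the target of rule 1 but the environment (word-finally) is not met → [ɡ].
Rule 2 applies to /a/ (between /ɡ/ and /d/: before a voiced consonant) → [aː].
/d/ (between /a/ and /e/): rule 1 targets it, but not word-finally → unchanged [d].
Rule 2 applies to /e/ (between /d/ and /v/: before a voiced consonant) → [eː].
/v/ (between /e/ and /v/): no rule targets it → [v].
/v/ — not in any rule's target class → [v].
/o/ (between /v/ and /n/) occurs before a voiced consonant → [oː] by rule 2.
/n/ stays [n].
/o/ (between /n/ and /j/): before a voiced consonant, so rule 2 applies → [oː].
/j/ (word-final): no rule targets it → [j].

[ɡaːdeːvvoːnoːj]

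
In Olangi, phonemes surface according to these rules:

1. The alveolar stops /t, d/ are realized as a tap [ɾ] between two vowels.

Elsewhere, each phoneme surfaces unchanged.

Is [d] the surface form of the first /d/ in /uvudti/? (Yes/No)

Yes

/d/ (between /u/ and /t/) is in the target of rule 1 but the environment (between two vowels) is not met → [d].
The actual realization is [d], which matches [d].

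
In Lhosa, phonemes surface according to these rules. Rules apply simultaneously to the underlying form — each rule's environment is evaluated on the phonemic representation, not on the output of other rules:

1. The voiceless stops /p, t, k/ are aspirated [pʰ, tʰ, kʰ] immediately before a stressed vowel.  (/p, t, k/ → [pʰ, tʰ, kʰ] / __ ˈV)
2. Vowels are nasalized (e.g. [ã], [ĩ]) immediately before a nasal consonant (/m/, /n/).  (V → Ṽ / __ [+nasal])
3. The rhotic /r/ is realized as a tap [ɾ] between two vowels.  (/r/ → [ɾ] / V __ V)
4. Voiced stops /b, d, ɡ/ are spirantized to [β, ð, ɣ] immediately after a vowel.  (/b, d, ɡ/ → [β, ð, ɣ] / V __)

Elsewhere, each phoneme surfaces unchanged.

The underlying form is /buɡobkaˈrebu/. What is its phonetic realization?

[buɣoβkaˈɾeβu]

/b/ (word-initial) is in the target of rule 4 but the environment (immediately after a vowel) is not met → [b].
/u/ (between /b/ and /ɡ/) fails the environment for rule 2, so it stays [u].
Rule 4 applies to /ɡ/ (between /u/ and /o/: immediately after a vowel) → [ɣ].
/o/ (between /ɡ/ and /b/): rule 2 targets it, but not before a nasal consonant → unchanged [o].
/b/ (between /o/ and /k/): immediately after a vowel, so rule 4 applies → [β].
/k/ (between /b/ and /a/) fails the environment for rule 1, so it stays [k].
/a/ (between /k/ and /r/): rule 2 targets it, but not before a nasal consonant → unchanged [a].
/r/ (between /a/ and /e/): between two vowels, so rule 3 applies → [ɾ].
/e/ — between /r/ and /b/; rule 2 does not apply here → [e].
/b/ (between /e/ and /u/) occurs immediately after a vowel → [β] by rule 4.
/u/ — word-final; rule 2 does not apply here → [u].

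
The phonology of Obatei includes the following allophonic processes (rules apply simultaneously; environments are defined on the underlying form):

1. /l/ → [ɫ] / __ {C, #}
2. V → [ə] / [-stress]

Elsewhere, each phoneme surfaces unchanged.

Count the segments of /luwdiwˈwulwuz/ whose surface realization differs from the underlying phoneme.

Segments that undergo a rule: /u/ → [ə] (rule 2); /i/ → [ə] (rule 2); /l/ → [ɫ] (rule 1); /u/ → [ə] (rule 2).
All other segments surface unchanged.

4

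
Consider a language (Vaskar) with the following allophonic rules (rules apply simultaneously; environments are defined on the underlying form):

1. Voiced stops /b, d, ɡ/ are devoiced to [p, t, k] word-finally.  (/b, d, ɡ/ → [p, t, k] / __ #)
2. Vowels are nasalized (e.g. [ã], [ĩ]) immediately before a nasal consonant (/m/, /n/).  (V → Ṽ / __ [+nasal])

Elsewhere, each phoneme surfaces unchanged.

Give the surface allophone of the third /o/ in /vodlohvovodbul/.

[o]

/o/ (between /v/ and /v/) fails the environment for rule 2, so it stays [o].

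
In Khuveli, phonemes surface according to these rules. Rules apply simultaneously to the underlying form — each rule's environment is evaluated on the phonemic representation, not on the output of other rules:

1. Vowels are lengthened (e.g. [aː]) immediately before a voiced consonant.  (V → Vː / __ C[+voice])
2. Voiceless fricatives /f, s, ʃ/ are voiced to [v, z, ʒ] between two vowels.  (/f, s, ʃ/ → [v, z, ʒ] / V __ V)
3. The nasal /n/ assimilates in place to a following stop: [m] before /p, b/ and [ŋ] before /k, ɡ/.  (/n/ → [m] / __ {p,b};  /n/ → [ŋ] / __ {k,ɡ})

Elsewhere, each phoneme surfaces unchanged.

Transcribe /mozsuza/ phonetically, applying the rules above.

/m/ (word-initial): no rule targets it → [m].
Rule 1 applies to /o/ (between /m/ and /z/: before a voiced consonant) → [oː].
/z/ (between /o/ and /s/): no rule targets it → [z].
/s/ — between /z/ and /u/; rule 2 does not apply here → [s].
/u/ (between /s/ and /z/): before a voiced consonant, so rule 1 applies → [uː].
/z/ — not in any rule's target class → [z].
/a/ — word-final; rule 1 does not apply here → [a].

[moːzsuːza]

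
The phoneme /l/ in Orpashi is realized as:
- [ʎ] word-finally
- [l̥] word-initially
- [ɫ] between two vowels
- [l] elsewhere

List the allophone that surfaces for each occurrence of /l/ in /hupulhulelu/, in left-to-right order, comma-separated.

[l], [ɫ], [ɫ]

Occurrence 1 (position 5): no conditioning environment matches → elsewhere allophone [l].
Occurrence 2 (position 8): between two vowels → [ɫ].
Occurrence 3 (position 10): between two vowels → [ɫ].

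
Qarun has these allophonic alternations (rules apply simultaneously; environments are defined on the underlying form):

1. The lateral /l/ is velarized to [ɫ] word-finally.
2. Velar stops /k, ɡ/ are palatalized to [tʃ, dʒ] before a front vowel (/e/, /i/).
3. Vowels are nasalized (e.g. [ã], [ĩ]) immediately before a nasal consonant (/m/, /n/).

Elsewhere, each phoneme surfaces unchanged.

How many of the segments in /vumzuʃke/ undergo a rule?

Segments that undergo a rule: /u/ → [ũ] (rule 3); /k/ → [tʃ] (rule 2).
All other segments surface unchanged.

2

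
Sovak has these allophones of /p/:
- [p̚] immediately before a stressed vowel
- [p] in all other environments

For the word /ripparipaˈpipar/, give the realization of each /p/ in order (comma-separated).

[p], [p], [p], [p̚], [p]

Occurrence 1 (position 3): no conditioning environment matches → elsewhere allophone [p].
Occurrence 2 (position 4): no conditioning environment matches → elsewhere allophone [p].
Occurrence 3 (position 8): no conditioning environment matches → elsewhere allophone [p].
Occurrence 4 (position 10): immediately before a stressed vowel → [p̚].
Occurrence 5 (position 12): no conditioning environment matches → elsewhere allophone [p].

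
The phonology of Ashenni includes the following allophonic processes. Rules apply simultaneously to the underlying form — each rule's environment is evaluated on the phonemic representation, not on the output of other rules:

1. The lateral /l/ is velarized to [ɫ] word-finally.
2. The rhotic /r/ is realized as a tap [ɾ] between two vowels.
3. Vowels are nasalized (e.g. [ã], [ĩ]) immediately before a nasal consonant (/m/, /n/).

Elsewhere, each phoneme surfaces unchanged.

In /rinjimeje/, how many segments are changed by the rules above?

2

Segments that undergo a rule: /i/ → [ĩ] (rule 3); /i/ → [ĩ] (rule 3).
All other segments surface unchanged.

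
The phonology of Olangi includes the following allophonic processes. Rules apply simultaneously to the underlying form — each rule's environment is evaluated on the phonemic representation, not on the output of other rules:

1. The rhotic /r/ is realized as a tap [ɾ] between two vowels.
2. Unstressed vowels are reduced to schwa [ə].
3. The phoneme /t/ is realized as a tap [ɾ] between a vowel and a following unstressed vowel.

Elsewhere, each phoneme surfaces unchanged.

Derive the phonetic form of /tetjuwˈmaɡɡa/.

/t/ (word-initial) fails the environment for rule 3, so it stays [t].
Rule 2 applies to /e/ (between /t/ and /t/: in an unstressed syllable) → [ə].
/t/ — between /e/ and /j/; rule 3 does not apply here → [t].
/u/ meets the environment for rule 2 (in an unstressed syllable) → [ə].
/a/ (between /m/ and /ɡ/) fails the environment for rule 2, so it stays [a].
Rule 2 applies to /a/ (word-final: in an unstressed syllable) → [ə].

[tətjəwˈmaɡɡə]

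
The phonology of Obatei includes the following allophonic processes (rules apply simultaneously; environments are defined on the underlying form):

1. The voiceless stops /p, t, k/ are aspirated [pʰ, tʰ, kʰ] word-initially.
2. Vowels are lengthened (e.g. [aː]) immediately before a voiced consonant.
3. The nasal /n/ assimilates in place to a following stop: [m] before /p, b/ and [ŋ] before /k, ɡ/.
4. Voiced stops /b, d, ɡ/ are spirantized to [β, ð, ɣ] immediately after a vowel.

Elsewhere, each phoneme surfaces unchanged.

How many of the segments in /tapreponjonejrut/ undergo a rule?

Segments that undergo a rule: /t/ → [tʰ] (rule 1); /o/ → [oː] (rule 2); /o/ → [oː] (rule 2); /e/ → [eː] (rule 2).
All other segments surface unchanged.

4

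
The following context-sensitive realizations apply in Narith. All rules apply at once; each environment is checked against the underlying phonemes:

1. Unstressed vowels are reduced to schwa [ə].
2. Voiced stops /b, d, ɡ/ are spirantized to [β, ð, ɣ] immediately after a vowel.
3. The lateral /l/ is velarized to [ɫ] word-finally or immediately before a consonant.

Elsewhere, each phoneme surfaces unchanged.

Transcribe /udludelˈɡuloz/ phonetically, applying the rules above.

[əðləðəɫˈɡuləz]

/u/ (word-initial) occurs in an unstressed syllable → [ə] by rule 1.
/d/ meets the environment for rule 2 (immediately after a vowel) → [ð].
/l/ (between /d/ and /u/) fails the environment for rule 3, so it stays [l].
/u/ meets the environment for rule 1 (in an unstressed syllable) → [ə].
Rule 2 applies to /d/ (between /u/ and /e/: immediately after a vowel) → [ð].
/e/ (between /d/ and /l/): in an unstressed syllable, so rule 1 applies → [ə].
Rule 3 applies to /l/ (between /e/ and /ɡ/: word-finally or immediately before a consonant) → [ɫ].
/ɡ/ (between /l/ and /u/): rule 2 targets it, but not immediately after a vowel → unchanged [ɡ].
/u/ — between /ɡ/ and /l/; rule 1 does not apply here → [u].
/l/ (between /u/ and /o/) is in the target of rule 3 but the environment (word-finally or immediately before a consonant) is not met → [l].
Rule 1 applies to /o/ (between /l/ and /z/: in an unstressed syllable) → [ə].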